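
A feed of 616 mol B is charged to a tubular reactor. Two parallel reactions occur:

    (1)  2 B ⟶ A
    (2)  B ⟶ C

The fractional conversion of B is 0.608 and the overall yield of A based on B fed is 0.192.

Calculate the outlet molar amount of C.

138 mol

Yield of A: 1ξ₁ / 616 = 0.192 → ξ₁ = 118.3 mol.
Conversion of B: 2ξ₁ + 1ξ₂ = 0.608 × 616 = 374.5 → ξ₂ = 138 mol.
Outlet amounts (n = n₀ + Σ ν·ξ):
  B: 616 − 2(118.3) − 1(138) = 241.5
  A: 0 + 1(118.3) = 118.3
  C: 0 + 1(138) = 138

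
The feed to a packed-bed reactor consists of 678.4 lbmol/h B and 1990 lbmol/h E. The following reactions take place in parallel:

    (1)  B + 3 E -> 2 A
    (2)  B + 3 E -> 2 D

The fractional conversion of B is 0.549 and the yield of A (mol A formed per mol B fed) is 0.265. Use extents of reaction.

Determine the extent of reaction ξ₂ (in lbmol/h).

ξ₂ = 283 lbmol/h

Yield of A: 2ξ₁ / 678.4 = 0.265 → ξ₁ = 89.89 lbmol/h.
Conversion of B: 1ξ₁ + 1ξ₂ = 0.549 × 678.4 = 372.4 → ξ₂ = 282.6 lbmol/h.
Outlet amounts (n = n₀ + Σ ν·ξ):
  B: 678.4 − 1(89.89) − 1(282.6) = 306
  E: 1990 − 3(89.89) − 3(282.6) = 872.7
  A: 0 + 2(89.89) = 179.8
  D: 0 + 2(282.6) = 565.1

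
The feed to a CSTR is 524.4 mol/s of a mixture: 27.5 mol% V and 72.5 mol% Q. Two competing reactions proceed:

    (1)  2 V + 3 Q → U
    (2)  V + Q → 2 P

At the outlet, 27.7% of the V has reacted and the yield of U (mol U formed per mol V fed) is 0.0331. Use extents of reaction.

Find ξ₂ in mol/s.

ξ₂ = 30.4 mol/s

Yield of U: 1ξ₁ / 144.2 = 0.0331 → ξ₁ = 4.773 mol/s.
Conversion of V: 2ξ₁ + 1ξ₂ = 0.277 × 144.2 = 39.95 → ξ₂ = 30.4 mol/s.
Outlet amounts (n = n₀ + Σ ν·ξ):
  V: 144.2 − 2(4.773) − 1(30.4) = 104.3
  Q: 380.2 − 3(4.773) − 1(30.4) = 335.5
  U: 0 + 1(4.773) = 4.773
  P: 0 + 2(30.4) = 60.8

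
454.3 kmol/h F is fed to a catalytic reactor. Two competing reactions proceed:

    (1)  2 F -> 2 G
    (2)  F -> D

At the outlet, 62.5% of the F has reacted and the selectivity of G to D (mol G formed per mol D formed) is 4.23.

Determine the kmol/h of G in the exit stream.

230 kmol/h

Conversion of F: F consumed = 0.625 × 454.3 = 283.9 kmol/h = 2ξ₁ + 1ξ₂.
Selectivity: 2ξ₁ / (1ξ₂) = 4.23 → ξ₁ = 2.115 ξ₂.
Substitute: (2·2.115 + 1) ξ₂ = 283.9 → ξ₂ = 54.29 kmol/h, ξ₁ = 114.8 kmol/h.
Outlet amounts (n = n₀ + Σ ν·ξ):
  F: 454.3 − 2(114.8) − 1(54.29) = 170.4
  G: 0 + 2(114.8) = 229.6
  D: 0 + 1(54.29) = 54.29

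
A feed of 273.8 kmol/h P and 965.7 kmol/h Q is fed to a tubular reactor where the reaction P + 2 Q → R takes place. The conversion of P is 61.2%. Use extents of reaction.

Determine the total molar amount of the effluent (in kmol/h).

P reacted = 0.612 × 273.8 = 167.6 kmol/h; ν_P = −1, so ξ = 167.6/1 = 167.6 kmol/h.
Outlet amounts (n = n₀ + ν ξ):
  P: 273.8 − 1(167.6) = 106.2
  Q: 965.7 − 2(167.6) = 630.6
  R: 0 + 1(167.6) = 167.6
Total out = 106.2 + 630.6 + 167.6 = 904.4 kmol/h.

904 kmol/h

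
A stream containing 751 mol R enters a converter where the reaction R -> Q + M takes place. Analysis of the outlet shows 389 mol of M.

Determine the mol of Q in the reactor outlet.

For M: n = n₀ + 1ξ → 389 = 0 + 1ξ, giving ξ = 389 mol.
Outlet amounts (n = n₀ + ν ξ):
  R: 751 − 1(389) = 362
  Q: 0 + 1(389) = 389
  M: 0 + 1(389) = 389

389 mol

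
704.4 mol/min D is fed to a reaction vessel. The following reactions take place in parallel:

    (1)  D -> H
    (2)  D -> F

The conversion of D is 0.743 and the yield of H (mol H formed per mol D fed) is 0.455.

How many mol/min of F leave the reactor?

Yield of H: 1ξ₁ / 704.4 = 0.455 → ξ₁ = 320.5 mol/min.
Conversion of D: 1ξ₁ + 1ξ₂ = 0.743 × 704.4 = 523.4 → ξ₂ = 202.9 mol/min.
Outlet amounts (n = n₀ + Σ ν·ξ):
  D: 704.4 − 1(320.5) − 1(202.9) = 181
  H: 0 + 1(320.5) = 320.5
  F: 0 + 1(202.9) = 202.9

203 mol/min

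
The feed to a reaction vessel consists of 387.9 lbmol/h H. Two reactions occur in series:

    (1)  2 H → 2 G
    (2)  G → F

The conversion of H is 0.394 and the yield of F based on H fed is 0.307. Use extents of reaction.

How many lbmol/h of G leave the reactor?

33.7 lbmol/h

Conversion of H: H consumed = 2ξ₁ = 0.394 × 387.9 → ξ₁ = 76.42 lbmol/h.
Yield of F: 1ξ₂ / 387.9 = 0.307 → ξ₂ = 119.1 lbmol/h.
Outlet amounts (n = n₀ + Σ ν·ξ):
  H: 387.9 − 2(76.42) = 235.1
  G: 0 + 2(76.42) − 1(119.1) = 33.75
  F: 0 + 1(119.1) = 119.1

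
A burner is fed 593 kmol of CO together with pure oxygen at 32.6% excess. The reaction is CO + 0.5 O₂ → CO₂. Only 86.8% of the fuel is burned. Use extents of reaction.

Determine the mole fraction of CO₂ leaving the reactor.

Stoichiometric O₂ = 0.5 × 593 = 296.5 kmol; O₂ fed = 296.5 × 1.326 = 393.2 kmol.
Fuel reacted = 0.868 × 593 → ξ = 514.7 kmol.
Outlet (n = n₀ + ν ξ):
  CO: 593 − 1(514.7) = 78.28
  O₂: 393.2 − 0.5(514.7) = 135.8
  CO₂: 0 + 1(514.7) = 514.7
Total out = 728.8 kmol; y_CO₂ = 514.7 / 728.8 = 0.7063.

0.706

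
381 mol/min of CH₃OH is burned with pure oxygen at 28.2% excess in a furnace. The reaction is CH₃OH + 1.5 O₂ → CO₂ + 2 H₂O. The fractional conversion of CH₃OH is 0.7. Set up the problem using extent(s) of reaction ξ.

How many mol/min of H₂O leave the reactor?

Stoichiometric O₂ = 1.5 × 381 = 571.5 mol/min; O₂ fed = 571.5 × 1.282 = 732.7 mol/min.
Fuel reacted = 0.7 × 381 → ξ = 266.7 mol/min.
Outlet (n = n₀ + ν ξ):
  CH₃OH: 381 − 1(266.7) = 114.3
  O₂: 732.7 − 1.5(266.7) = 332.6
  CO₂: 0 + 1(266.7) = 266.7
  H₂O: 0 + 2(266.7) = 533.4

533 mol/min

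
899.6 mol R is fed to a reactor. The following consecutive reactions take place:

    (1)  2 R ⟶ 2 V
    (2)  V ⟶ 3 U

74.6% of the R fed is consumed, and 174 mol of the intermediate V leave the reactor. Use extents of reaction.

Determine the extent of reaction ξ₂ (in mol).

ξ₂ = 497 mol

Conversion of R: R consumed = 2ξ₁ = 0.746 × 899.6 → ξ₁ = 335.6 mol.
V balance: n_V = 0 + 2ξ₁ − 1ξ₂ = 174 → ξ₂ = (2·335.6 − 174)/1 = 497.1 mol.
Outlet amounts (n = n₀ + Σ ν·ξ):
  R: 899.6 − 2(335.6) = 228.5
  V: 0 + 2(335.6) − 1(497.1) = 174
  U: 0 + 3(497.1) = 1491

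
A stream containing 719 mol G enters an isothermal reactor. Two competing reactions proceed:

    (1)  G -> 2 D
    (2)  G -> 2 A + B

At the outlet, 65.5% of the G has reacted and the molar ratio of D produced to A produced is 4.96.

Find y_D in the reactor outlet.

0.618

Conversion of G: G consumed = 0.655 × 719 = 470.9 mol = 1ξ₁ + 1ξ₂.
Selectivity: 2ξ₁ / (2ξ₂) = 4.96 → ξ₁ = 4.96 ξ₂.
Substitute: (1·4.96 + 1) ξ₂ = 470.9 → ξ₂ = 79.02 mol, ξ₁ = 391.9 mol.
Outlet amounts (n = n₀ + Σ ν·ξ):
  G: 719 − 1(391.9) − 1(79.02) = 248.1
  D: 0 + 2(391.9) = 783.9
  A: 0 + 2(79.02) = 158
  B: 0 + 1(79.02) = 79.02
Total out = 1269 mol; y_D = 783.9 / 1269 = 0.6177.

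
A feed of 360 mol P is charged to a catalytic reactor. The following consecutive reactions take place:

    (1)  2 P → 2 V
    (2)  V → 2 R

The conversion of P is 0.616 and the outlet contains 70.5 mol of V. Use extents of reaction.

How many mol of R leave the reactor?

303 mol

Conversion of P: P consumed = 2ξ₁ = 0.616 × 360 → ξ₁ = 110.9 mol.
V balance: n_V = 0 + 2ξ₁ − 1ξ₂ = 70.5 → ξ₂ = (2·110.9 − 70.5)/1 = 151.3 mol.
Outlet amounts (n = n₀ + Σ ν·ξ):
  P: 360 − 2(110.9) = 138.2
  V: 0 + 2(110.9) − 1(151.3) = 70.5
  R: 0 + 2(151.3) = 302.5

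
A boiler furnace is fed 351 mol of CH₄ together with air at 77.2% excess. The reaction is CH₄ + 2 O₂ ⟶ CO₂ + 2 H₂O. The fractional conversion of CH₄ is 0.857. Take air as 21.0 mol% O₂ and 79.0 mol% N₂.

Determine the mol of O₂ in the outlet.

Stoichiometric O₂ = 2 × 351 = 702 mol; O₂ fed = 702 × 1.772 = 1244 mol.
N₂ fed = 1244 × 79/21 = 4680 mol.
Fuel reacted = 0.857 × 351 → ξ = 300.8 mol.
Outlet (n = n₀ + ν ξ):
  CH₄: 351 − 1(300.8) = 50.19
  O₂: 1244 − 2(300.8) = 642.3
  N₂: 4680 (inert)
  CO₂: 0 + 1(300.8) = 300.8
  H₂O: 0 + 2(300.8) = 601.6

642 mol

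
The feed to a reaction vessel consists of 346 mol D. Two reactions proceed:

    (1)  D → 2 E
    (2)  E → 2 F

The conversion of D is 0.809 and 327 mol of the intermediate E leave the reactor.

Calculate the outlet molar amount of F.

Conversion of D: D consumed = 1ξ₁ = 0.809 × 346 → ξ₁ = 279.9 mol.
E balance: n_E = 0 + 2ξ₁ − 1ξ₂ = 327 → ξ₂ = (2·279.9 − 327)/1 = 232.8 mol.
Outlet amounts (n = n₀ + Σ ν·ξ):
  D: 346 − 1(279.9) = 66.09
  E: 0 + 2(279.9) − 1(232.8) = 327
  F: 0 + 2(232.8) = 465.7

466 mol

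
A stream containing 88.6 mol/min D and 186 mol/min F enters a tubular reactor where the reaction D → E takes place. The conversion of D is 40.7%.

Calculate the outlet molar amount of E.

36.1 mol/min

D reacted = 0.407 × 88.6 = 36.06 mol/min; ν_D = −1, so ξ = 36.06/1 = 36.06 mol/min.
Outlet amounts (n = n₀ + ν ξ):
  D: 88.6 − 1(36.06) = 52.54
  E: 0 + 1(36.06) = 36.06
  F: 186 (inert)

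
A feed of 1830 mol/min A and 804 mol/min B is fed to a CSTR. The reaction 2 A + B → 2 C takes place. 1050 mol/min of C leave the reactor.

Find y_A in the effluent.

0.37

For C: n = n₀ + 2ξ → 1050 = 0 + 2ξ, giving ξ = 525 mol/min.
Outlet amounts (n = n₀ + ν ξ):
  A: 1830 − 2(525) = 780
  B: 804 − 1(525) = 279
  C: 0 + 2(525) = 1050
Total out = 2109 mol/min; y_A = 780 / 2109 = 0.3698.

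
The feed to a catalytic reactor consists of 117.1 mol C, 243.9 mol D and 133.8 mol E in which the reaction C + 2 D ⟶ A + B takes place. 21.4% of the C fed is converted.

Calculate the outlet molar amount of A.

25.1 mol

C reacted = 0.214 × 117.1 = 25.06 mol; ν_C = −1, so ξ = 25.06/1 = 25.06 mol.
Outlet amounts (n = n₀ + ν ξ):
  C: 117.1 − 1(25.06) = 92.04
  D: 243.9 − 2(25.06) = 193.8
  A: 0 + 1(25.06) = 25.06
  B: 0 + 1(25.06) = 25.06
  E: 133.8 (inert)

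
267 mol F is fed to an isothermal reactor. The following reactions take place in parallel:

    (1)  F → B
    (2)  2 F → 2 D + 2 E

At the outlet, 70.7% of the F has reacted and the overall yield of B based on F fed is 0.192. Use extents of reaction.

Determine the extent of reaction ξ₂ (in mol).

Yield of B: 1ξ₁ / 267 = 0.192 → ξ₁ = 51.26 mol.
Conversion of F: 1ξ₁ + 2ξ₂ = 0.707 × 267 = 188.8 → ξ₂ = 68.75 mol.
Outlet amounts (n = n₀ + Σ ν·ξ):
  F: 267 − 1(51.26) − 2(68.75) = 78.23
  B: 0 + 1(51.26) = 51.26
  D: 0 + 2(68.75) = 137.5
  E: 0 + 2(68.75) = 137.5

ξ₂ = 68.8 mol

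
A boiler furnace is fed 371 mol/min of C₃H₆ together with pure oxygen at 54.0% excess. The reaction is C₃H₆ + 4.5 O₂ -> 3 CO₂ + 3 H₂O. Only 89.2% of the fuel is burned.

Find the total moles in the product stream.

3110 mol/min

Stoichiometric O₂ = 4.5 × 371 = 1670 mol/min; O₂ fed = 1670 × 1.540 = 2571 mol/min.
Fuel reacted = 0.892 × 371 → ξ = 330.9 mol/min.
Outlet (n = n₀ + ν ξ):
  C₃H₆: 371 − 1(330.9) = 40.07
  O₂: 2571 − 4.5(330.9) = 1082
  CO₂: 0 + 3(330.9) = 992.8
  H₂O: 0 + 3(330.9) = 992.8
Total out = 40.07 + 1082 + 992.8 + 992.8 = 3107 mol/min.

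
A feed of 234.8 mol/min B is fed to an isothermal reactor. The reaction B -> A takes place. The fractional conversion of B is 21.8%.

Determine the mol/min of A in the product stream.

51.2 mol/min

B reacted = 0.218 × 234.8 = 51.19 mol/min; ν_B = −1, so ξ = 51.19/1 = 51.19 mol/min.
Outlet amounts (n = n₀ + ν ξ):
  B: 234.8 − 1(51.19) = 183.6
  A: 0 + 1(51.19) = 51.19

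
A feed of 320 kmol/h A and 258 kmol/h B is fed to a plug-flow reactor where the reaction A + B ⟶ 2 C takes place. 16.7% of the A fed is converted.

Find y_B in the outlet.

0.354

A reacted = 0.167 × 320 = 53.44 kmol/h; ν_A = −1, so ξ = 53.44/1 = 53.44 kmol/h.
Outlet amounts (n = n₀ + ν ξ):
  A: 320 − 1(53.44) = 266.6
  B: 258 − 1(53.44) = 204.6
  C: 0 + 2(53.44) = 106.9
Total out = 578 kmol/h; y_B = 204.6 / 578 = 0.3539.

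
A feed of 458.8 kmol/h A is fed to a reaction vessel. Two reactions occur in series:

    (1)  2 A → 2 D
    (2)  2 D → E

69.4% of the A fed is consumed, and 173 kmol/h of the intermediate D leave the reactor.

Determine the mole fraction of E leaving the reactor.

Conversion of A: A consumed = 2ξ₁ = 0.694 × 458.8 → ξ₁ = 159.2 kmol/h.
D balance: n_D = 0 + 2ξ₁ − 2ξ₂ = 173 → ξ₂ = (2·159.2 − 173)/2 = 72.7 kmol/h.
Outlet amounts (n = n₀ + Σ ν·ξ):
  A: 458.8 − 2(159.2) = 140.4
  D: 0 + 2(159.2) − 2(72.7) = 173
  E: 0 + 1(72.7) = 72.7
Total out = 386.1 kmol/h; y_E = 72.7 / 386.1 = 0.1883.

0.188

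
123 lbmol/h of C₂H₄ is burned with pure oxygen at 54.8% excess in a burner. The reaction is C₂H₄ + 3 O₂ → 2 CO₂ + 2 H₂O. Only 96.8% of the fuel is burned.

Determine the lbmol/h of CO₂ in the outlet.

Stoichiometric O₂ = 3 × 123 = 369 lbmol/h; O₂ fed = 369 × 1.548 = 571.2 lbmol/h.
Fuel reacted = 0.968 × 123 → ξ = 119.1 lbmol/h.
Outlet (n = n₀ + ν ξ):
  C₂H₄: 123 − 1(119.1) = 3.936
  O₂: 571.2 − 3(119.1) = 214
  CO₂: 0 + 2(119.1) = 238.1
  H₂O: 0 + 2(119.1) = 238.1

238 lbmol/h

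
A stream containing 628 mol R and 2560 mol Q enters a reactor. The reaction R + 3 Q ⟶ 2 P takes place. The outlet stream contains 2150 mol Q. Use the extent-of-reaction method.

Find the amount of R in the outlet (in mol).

491 mol

For Q: n = n₀ − 3ξ → 2150 = 2560 − 3ξ, giving ξ = 136.7 mol.
Outlet amounts (n = n₀ + ν ξ):
  R: 628 − 1(136.7) = 491.3
  Q: 2560 − 3(136.7) = 2150
  P: 0 + 2(136.7) = 273.3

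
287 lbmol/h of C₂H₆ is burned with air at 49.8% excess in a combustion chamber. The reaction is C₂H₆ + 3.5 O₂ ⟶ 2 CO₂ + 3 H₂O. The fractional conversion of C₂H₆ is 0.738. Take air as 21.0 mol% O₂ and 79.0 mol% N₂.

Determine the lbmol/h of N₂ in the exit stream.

5660 lbmol/h

Stoichiometric O₂ = 3.5 × 287 = 1004 lbmol/h; O₂ fed = 1004 × 1.498 = 1505 lbmol/h.
N₂ fed = 1505 × 79/21 = 5661 lbmol/h.
Fuel reacted = 0.738 × 287 → ξ = 211.8 lbmol/h.
Outlet (n = n₀ + ν ξ):
  C₂H₆: 287 − 1(211.8) = 75.19
  O₂: 1505 − 3.5(211.8) = 763.4
  N₂: 5661 (inert)
  CO₂: 0 + 2(211.8) = 423.6
  H₂O: 0 + 3(211.8) = 635.4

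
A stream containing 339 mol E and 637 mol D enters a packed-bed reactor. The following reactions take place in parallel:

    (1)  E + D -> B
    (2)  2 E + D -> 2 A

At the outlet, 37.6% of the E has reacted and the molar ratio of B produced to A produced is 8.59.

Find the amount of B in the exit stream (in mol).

Conversion of E: E consumed = 0.376 × 339 = 127.5 mol = 1ξ₁ + 2ξ₂.
Selectivity: 1ξ₁ / (2ξ₂) = 8.59 → ξ₁ = 17.18 ξ₂.
Substitute: (1·17.18 + 2) ξ₂ = 127.5 → ξ₂ = 6.646 mol, ξ₁ = 114.2 mol.
Outlet amounts (n = n₀ + Σ ν·ξ):
  E: 339 − 1(114.2) − 2(6.646) = 211.5
  D: 637 − 1(114.2) − 1(6.646) = 516.2
  B: 0 + 1(114.2) = 114.2
  A: 0 + 2(6.646) = 13.29

114 mol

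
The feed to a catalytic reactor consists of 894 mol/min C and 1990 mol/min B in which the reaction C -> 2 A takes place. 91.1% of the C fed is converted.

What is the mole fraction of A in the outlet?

C reacted = 0.911 × 894 = 814.4 mol/min; ν_C = −1, so ξ = 814.4/1 = 814.4 mol/min.
Outlet amounts (n = n₀ + ν ξ):
  C: 894 − 1(814.4) = 79.57
  A: 0 + 2(814.4) = 1629
  B: 1990 (inert)
Total out = 3698 mol/min; y_A = 1629 / 3698 = 0.4404.

0.44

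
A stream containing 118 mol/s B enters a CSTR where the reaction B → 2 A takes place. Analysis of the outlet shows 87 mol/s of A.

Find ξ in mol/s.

For A: n = n₀ + 2ξ → 87 = 0 + 2ξ, giving ξ = 43.5 mol/s.
Outlet amounts (n = n₀ + ν ξ):
  B: 118 − 1(43.5) = 74.5
  A: 0 + 2(43.5) = 87

ξ = 43.5 mol/s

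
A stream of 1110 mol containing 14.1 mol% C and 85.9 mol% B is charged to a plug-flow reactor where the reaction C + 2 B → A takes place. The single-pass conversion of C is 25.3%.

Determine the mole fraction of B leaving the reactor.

0.848

C reacted = 0.253 × 156.5 = 39.6 mol; ν_C = −1, so ξ = 39.6/1 = 39.6 mol.
Outlet amounts (n = n₀ + ν ξ):
  C: 156.5 − 1(39.6) = 116.9
  B: 953.5 − 2(39.6) = 874.3
  A: 0 + 1(39.6) = 39.6
Total out = 1031 mol; y_B = 874.3 / 1031 = 0.8482.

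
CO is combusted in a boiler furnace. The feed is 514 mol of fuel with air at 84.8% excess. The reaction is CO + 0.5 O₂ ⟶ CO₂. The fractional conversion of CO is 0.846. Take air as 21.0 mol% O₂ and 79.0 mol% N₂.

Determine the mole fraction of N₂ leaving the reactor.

Stoichiometric O₂ = 0.5 × 514 = 257 mol; O₂ fed = 257 × 1.848 = 474.9 mol.
N₂ fed = 474.9 × 79/21 = 1787 mol.
Fuel reacted = 0.846 × 514 → ξ = 434.8 mol.
Outlet (n = n₀ + ν ξ):
  CO: 514 − 1(434.8) = 79.16
  O₂: 474.9 − 0.5(434.8) = 257.5
  N₂: 1787 (inert)
  CO₂: 0 + 1(434.8) = 434.8
Total out = 2558 mol; y_N₂ = 1787 / 2558 = 0.6984.

0.698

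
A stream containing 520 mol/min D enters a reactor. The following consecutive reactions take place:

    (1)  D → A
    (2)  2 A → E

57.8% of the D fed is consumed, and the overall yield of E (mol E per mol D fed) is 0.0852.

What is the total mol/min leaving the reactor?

476 mol/min

Conversion of D: D consumed = 1ξ₁ = 0.578 × 520 → ξ₁ = 300.6 mol/min.
Yield of E: 1ξ₂ / 520 = 0.0852 → ξ₂ = 44.3 mol/min.
Outlet amounts (n = n₀ + Σ ν·ξ):
  D: 520 − 1(300.6) = 219.4
  A: 0 + 1(300.6) − 2(44.3) = 212
  E: 0 + 1(44.3) = 44.3
Total out = 219.4 + 212 + 44.3 = 475.7 mol/min.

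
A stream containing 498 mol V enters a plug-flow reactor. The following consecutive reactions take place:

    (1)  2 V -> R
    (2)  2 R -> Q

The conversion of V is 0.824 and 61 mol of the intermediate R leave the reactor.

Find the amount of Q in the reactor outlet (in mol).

Conversion of V: V consumed = 2ξ₁ = 0.824 × 498 → ξ₁ = 205.2 mol.
R balance: n_R = 0 + 1ξ₁ − 2ξ₂ = 61 → ξ₂ = (1·205.2 − 61)/2 = 72.09 mol.
Outlet amounts (n = n₀ + Σ ν·ξ):
  V: 498 − 2(205.2) = 87.65
  R: 0 + 1(205.2) − 2(72.09) = 61
  Q: 0 + 1(72.09) = 72.09

72.1 mol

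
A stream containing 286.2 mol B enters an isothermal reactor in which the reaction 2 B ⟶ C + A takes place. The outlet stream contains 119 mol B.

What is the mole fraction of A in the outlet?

For B: n = n₀ − 2ξ → 119 = 286.2 − 2ξ, giving ξ = 83.6 mol.
Outlet amounts (n = n₀ + ν ξ):
  B: 286.2 − 2(83.6) = 119
  C: 0 + 1(83.6) = 83.6
  A: 0 + 1(83.6) = 83.6
Total out = 286.2 mol; y_A = 83.6 / 286.2 = 0.2921.

0.292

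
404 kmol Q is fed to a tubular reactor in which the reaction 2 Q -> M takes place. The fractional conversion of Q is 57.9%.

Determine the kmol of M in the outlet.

Q reacted = 0.579 × 404 = 233.9 kmol; ν_Q = −2, so ξ = 233.9/2 = 117 kmol.
Outlet amounts (n = n₀ + ν ξ):
  Q: 404 − 2(117) = 170.1
  M: 0 + 1(117) = 117

117 kmol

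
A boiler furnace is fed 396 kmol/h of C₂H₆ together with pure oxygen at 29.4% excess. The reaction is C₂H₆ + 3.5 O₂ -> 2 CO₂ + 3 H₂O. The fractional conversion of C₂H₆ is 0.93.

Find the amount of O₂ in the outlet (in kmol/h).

Stoichiometric O₂ = 3.5 × 396 = 1386 kmol/h; O₂ fed = 1386 × 1.294 = 1793 kmol/h.
Fuel reacted = 0.93 × 396 → ξ = 368.3 kmol/h.
Outlet (n = n₀ + ν ξ):
  C₂H₆: 396 − 1(368.3) = 27.72
  O₂: 1793 − 3.5(368.3) = 504.5
  CO₂: 0 + 2(368.3) = 736.6
  H₂O: 0 + 3(368.3) = 1105

505 kmol/h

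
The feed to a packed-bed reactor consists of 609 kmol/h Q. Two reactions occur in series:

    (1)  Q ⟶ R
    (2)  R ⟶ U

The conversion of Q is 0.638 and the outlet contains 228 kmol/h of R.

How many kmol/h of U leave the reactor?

161 kmol/h

Conversion of Q: Q consumed = 1ξ₁ = 0.638 × 609 → ξ₁ = 388.5 kmol/h.
R balance: n_R = 0 + 1ξ₁ − 1ξ₂ = 228 → ξ₂ = (1·388.5 − 228)/1 = 160.5 kmol/h.
Outlet amounts (n = n₀ + Σ ν·ξ):
  Q: 609 − 1(388.5) = 220.5
  R: 0 + 1(388.5) − 1(160.5) = 228
  U: 0 + 1(160.5) = 160.5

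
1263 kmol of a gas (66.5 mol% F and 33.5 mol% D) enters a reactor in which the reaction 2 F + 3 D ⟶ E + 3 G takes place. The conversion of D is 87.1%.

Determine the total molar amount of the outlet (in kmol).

D reacted = 0.871 × 423.1 = 368.5 kmol; ν_D = −3, so ξ = 368.5/3 = 122.8 kmol.
Outlet amounts (n = n₀ + ν ξ):
  F: 839.9 − 2(122.8) = 594.2
  D: 423.1 − 3(122.8) = 54.58
  E: 0 + 1(122.8) = 122.8
  G: 0 + 3(122.8) = 368.5
Total out = 594.2 + 54.58 + 122.8 + 368.5 = 1140 kmol.

1140 kmol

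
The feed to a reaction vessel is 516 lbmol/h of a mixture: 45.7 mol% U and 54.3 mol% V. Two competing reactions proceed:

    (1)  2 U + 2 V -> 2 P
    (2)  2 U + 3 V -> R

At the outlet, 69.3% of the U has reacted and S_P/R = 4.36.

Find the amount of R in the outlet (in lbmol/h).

25.7 lbmol/h

Conversion of U: U consumed = 0.693 × 235.8 = 163.4 lbmol/h = 2ξ₁ + 2ξ₂.
Selectivity: 2ξ₁ / (1ξ₂) = 4.36 → ξ₁ = 2.18 ξ₂.
Substitute: (2·2.18 + 2) ξ₂ = 163.4 → ξ₂ = 25.69 lbmol/h, ξ₁ = 56.01 lbmol/h.
Outlet amounts (n = n₀ + Σ ν·ξ):
  U: 235.8 − 2(56.01) − 2(25.69) = 72.39
  V: 280.2 − 2(56.01) − 3(25.69) = 91.08
  P: 0 + 2(56.01) = 112
  R: 0 + 1(25.69) = 25.69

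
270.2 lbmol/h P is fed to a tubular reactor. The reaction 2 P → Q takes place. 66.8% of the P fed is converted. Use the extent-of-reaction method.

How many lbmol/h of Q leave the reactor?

90.2 lbmol/h

P reacted = 0.668 × 270.2 = 180.5 lbmol/h; ν_P = −2, so ξ = 180.5/2 = 90.25 lbmol/h.
Outlet amounts (n = n₀ + ν ξ):
  P: 270.2 − 2(90.25) = 89.71
  Q: 0 + 1(90.25) = 90.25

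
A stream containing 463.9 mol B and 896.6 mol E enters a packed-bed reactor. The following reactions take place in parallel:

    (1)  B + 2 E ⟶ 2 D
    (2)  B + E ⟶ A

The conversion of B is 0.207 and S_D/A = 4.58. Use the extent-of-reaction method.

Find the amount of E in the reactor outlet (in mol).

734 mol

Conversion of B: B consumed = 0.207 × 463.9 = 96.03 mol = 1ξ₁ + 1ξ₂.
Selectivity: 2ξ₁ / (1ξ₂) = 4.58 → ξ₁ = 2.29 ξ₂.
Substitute: (1·2.29 + 1) ξ₂ = 96.03 → ξ₂ = 29.19 mol, ξ₁ = 66.84 mol.
Outlet amounts (n = n₀ + Σ ν·ξ):
  B: 463.9 − 1(66.84) − 1(29.19) = 367.9
  E: 896.6 − 2(66.84) − 1(29.19) = 733.7
  D: 0 + 2(66.84) = 133.7
  A: 0 + 1(29.19) = 29.19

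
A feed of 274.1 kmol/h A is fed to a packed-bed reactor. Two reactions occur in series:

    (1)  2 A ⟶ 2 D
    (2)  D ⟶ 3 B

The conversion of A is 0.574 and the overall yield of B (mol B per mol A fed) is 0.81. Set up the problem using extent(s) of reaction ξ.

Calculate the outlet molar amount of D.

83.3 kmol/h

Conversion of A: A consumed = 2ξ₁ = 0.574 × 274.1 → ξ₁ = 78.67 kmol/h.
Yield of B: 3ξ₂ / 274.1 = 0.81 → ξ₂ = 74.01 kmol/h.
Outlet amounts (n = n₀ + Σ ν·ξ):
  A: 274.1 − 2(78.67) = 116.8
  D: 0 + 2(78.67) − 1(74.01) = 83.33
  B: 0 + 3(74.01) = 222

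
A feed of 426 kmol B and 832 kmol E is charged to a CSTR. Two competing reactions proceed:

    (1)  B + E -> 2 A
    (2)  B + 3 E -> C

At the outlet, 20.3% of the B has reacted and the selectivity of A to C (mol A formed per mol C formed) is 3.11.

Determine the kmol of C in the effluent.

33.8 kmol

Conversion of B: B consumed = 0.203 × 426 = 86.48 kmol = 1ξ₁ + 1ξ₂.
Selectivity: 2ξ₁ / (1ξ₂) = 3.11 → ξ₁ = 1.555 ξ₂.
Substitute: (1·1.555 + 1) ξ₂ = 86.48 → ξ₂ = 33.85 kmol, ξ₁ = 52.63 kmol.
Outlet amounts (n = n₀ + Σ ν·ξ):
  B: 426 − 1(52.63) − 1(33.85) = 339.5
  E: 832 − 1(52.63) − 3(33.85) = 677.8
  A: 0 + 2(52.63) = 105.3
  C: 0 + 1(33.85) = 33.85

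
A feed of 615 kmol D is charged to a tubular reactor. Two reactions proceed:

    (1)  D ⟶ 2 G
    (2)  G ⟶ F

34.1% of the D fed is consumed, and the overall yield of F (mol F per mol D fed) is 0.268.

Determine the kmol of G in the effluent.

Conversion of D: D consumed = 1ξ₁ = 0.341 × 615 → ξ₁ = 209.7 kmol.
Yield of F: 1ξ₂ / 615 = 0.268 → ξ₂ = 164.8 kmol.
Outlet amounts (n = n₀ + Σ ν·ξ):
  D: 615 − 1(209.7) = 405.3
  G: 0 + 2(209.7) − 1(164.8) = 254.6
  F: 0 + 1(164.8) = 164.8

255 kmol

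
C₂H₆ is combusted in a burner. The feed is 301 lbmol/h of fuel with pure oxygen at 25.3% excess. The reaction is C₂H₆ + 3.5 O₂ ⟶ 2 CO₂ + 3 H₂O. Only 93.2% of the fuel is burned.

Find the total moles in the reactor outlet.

Stoichiometric O₂ = 3.5 × 301 = 1054 lbmol/h; O₂ fed = 1054 × 1.253 = 1320 lbmol/h.
Fuel reacted = 0.932 × 301 → ξ = 280.5 lbmol/h.
Outlet (n = n₀ + ν ξ):
  C₂H₆: 301 − 1(280.5) = 20.47
  O₂: 1320 − 3.5(280.5) = 338.2
  CO₂: 0 + 2(280.5) = 561.1
  H₂O: 0 + 3(280.5) = 841.6
Total out = 20.47 + 338.2 + 561.1 + 841.6 = 1761 lbmol/h.

1760 lbmol/h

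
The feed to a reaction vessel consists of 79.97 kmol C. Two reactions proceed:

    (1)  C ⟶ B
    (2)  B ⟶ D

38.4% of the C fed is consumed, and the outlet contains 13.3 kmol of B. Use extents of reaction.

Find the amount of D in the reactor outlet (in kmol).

Conversion of C: C consumed = 1ξ₁ = 0.384 × 79.97 → ξ₁ = 30.71 kmol.
B balance: n_B = 0 + 1ξ₁ − 1ξ₂ = 13.3 → ξ₂ = (1·30.71 − 13.3)/1 = 17.41 kmol.
Outlet amounts (n = n₀ + Σ ν·ξ):
  C: 79.97 − 1(30.71) = 49.26
  B: 0 + 1(30.71) − 1(17.41) = 13.3
  D: 0 + 1(17.41) = 17.41

17.4 kmol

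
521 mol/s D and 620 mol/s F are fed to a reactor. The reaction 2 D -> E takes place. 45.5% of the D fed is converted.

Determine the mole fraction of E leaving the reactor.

0.116

D reacted = 0.455 × 521 = 237.1 mol/s; ν_D = −2, so ξ = 237.1/2 = 118.5 mol/s.
Outlet amounts (n = n₀ + ν ξ):
  D: 521 − 2(118.5) = 283.9
  E: 0 + 1(118.5) = 118.5
  F: 620 (inert)
Total out = 1022 mol/s; y_E = 118.5 / 1022 = 0.1159.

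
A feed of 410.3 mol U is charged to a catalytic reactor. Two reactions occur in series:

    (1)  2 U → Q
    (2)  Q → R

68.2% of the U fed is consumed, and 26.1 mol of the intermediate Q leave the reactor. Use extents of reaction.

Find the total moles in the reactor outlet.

Conversion of U: U consumed = 2ξ₁ = 0.682 × 410.3 → ξ₁ = 139.9 mol.
Q balance: n_Q = 0 + 1ξ₁ − 1ξ₂ = 26.1 → ξ₂ = (1·139.9 − 26.1)/1 = 113.8 mol.
Outlet amounts (n = n₀ + Σ ν·ξ):
  U: 410.3 − 2(139.9) = 130.5
  Q: 0 + 1(139.9) − 1(113.8) = 26.1
  R: 0 + 1(113.8) = 113.8
Total out = 130.5 + 26.1 + 113.8 = 270.4 mol.

270 mol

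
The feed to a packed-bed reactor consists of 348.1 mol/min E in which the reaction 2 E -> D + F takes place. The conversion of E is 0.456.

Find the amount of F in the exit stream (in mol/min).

E reacted = 0.456 × 348.1 = 158.7 mol/min; ν_E = −2, so ξ = 158.7/2 = 79.37 mol/min.
Outlet amounts (n = n₀ + ν ξ):
  E: 348.1 − 2(79.37) = 189.4
  D: 0 + 1(79.37) = 79.37
  F: 0 + 1(79.37) = 79.37

79.4 mol/min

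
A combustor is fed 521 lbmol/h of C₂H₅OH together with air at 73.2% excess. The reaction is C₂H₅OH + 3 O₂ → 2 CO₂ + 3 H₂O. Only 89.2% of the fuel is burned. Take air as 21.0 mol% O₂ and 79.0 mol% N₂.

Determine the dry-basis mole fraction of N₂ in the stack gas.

Stoichiometric O₂ = 3 × 521 = 1563 lbmol/h; O₂ fed = 1563 × 1.732 = 2707 lbmol/h.
N₂ fed = 2707 × 79/21 = 10180 lbmol/h.
Fuel reacted = 0.892 × 521 → ξ = 464.7 lbmol/h.
Outlet (n = n₀ + ν ξ):
  C₂H₅OH: 521 − 1(464.7) = 56.27
  O₂: 2707 − 3(464.7) = 1313
  N₂: 10180 (inert)
  CO₂: 0 + 2(464.7) = 929.5
  H₂O: 0 + 3(464.7) = 1394
Dry total = 12480 lbmol/h; y_N₂ (dry) = 10180 / 12480 = 0.8159.

0.816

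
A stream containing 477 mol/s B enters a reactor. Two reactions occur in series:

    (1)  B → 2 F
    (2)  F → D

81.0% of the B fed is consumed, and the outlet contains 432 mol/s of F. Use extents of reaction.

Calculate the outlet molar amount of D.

Conversion of B: B consumed = 1ξ₁ = 0.81 × 477 → ξ₁ = 386.4 mol/s.
F balance: n_F = 0 + 2ξ₁ − 1ξ₂ = 432 → ξ₂ = (2·386.4 − 432)/1 = 340.7 mol/s.
Outlet amounts (n = n₀ + Σ ν·ξ):
  B: 477 − 1(386.4) = 90.63
  F: 0 + 2(386.4) − 1(340.7) = 432
  D: 0 + 1(340.7) = 340.7

341 mol/s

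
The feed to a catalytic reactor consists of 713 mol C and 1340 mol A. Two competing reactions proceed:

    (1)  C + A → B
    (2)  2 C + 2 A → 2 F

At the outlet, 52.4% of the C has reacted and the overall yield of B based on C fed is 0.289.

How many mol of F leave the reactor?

168 mol

Yield of B: 1ξ₁ / 713 = 0.289 → ξ₁ = 206.1 mol.
Conversion of C: 1ξ₁ + 2ξ₂ = 0.524 × 713 = 373.6 → ξ₂ = 83.78 mol.
Outlet amounts (n = n₀ + Σ ν·ξ):
  C: 713 − 1(206.1) − 2(83.78) = 339.4
  A: 1340 − 1(206.1) − 2(83.78) = 966.4
  B: 0 + 1(206.1) = 206.1
  F: 0 + 2(83.78) = 167.6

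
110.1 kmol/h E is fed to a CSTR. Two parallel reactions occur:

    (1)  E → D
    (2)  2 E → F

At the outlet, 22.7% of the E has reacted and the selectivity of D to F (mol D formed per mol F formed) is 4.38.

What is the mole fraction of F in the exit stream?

Conversion of E: E consumed = 0.227 × 110.1 = 24.99 kmol/h = 1ξ₁ + 2ξ₂.
Selectivity: 1ξ₁ / (1ξ₂) = 4.38 → ξ₁ = 4.38 ξ₂.
Substitute: (1·4.38 + 2) ξ₂ = 24.99 → ξ₂ = 3.917 kmol/h, ξ₁ = 17.16 kmol/h.
Outlet amounts (n = n₀ + Σ ν·ξ):
  E: 110.1 − 1(17.16) − 2(3.917) = 85.11
  D: 0 + 1(17.16) = 17.16
  F: 0 + 1(3.917) = 3.917
Total out = 106.2 kmol/h; y_F = 3.917 / 106.2 = 0.03689.

0.0369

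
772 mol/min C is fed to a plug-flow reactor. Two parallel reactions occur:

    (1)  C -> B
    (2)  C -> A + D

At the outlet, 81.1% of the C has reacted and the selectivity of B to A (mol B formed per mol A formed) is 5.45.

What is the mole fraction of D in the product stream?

Conversion of C: C consumed = 0.811 × 772 = 626.1 mol/min = 1ξ₁ + 1ξ₂.
Selectivity: 1ξ₁ / (1ξ₂) = 5.45 → ξ₁ = 5.45 ξ₂.
Substitute: (1·5.45 + 1) ξ₂ = 626.1 → ξ₂ = 97.07 mol/min, ξ₁ = 529 mol/min.
Outlet amounts (n = n₀ + Σ ν·ξ):
  C: 772 − 1(529) − 1(97.07) = 145.9
  B: 0 + 1(529) = 529
  A: 0 + 1(97.07) = 97.07
  D: 0 + 1(97.07) = 97.07
Total out = 869.1 mol/min; y_D = 97.07 / 869.1 = 0.1117.

0.112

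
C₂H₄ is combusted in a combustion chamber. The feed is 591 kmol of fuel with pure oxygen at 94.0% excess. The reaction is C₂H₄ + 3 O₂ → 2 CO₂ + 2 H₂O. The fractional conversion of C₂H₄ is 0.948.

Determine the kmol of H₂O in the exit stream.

Stoichiometric O₂ = 3 × 591 = 1773 kmol; O₂ fed = 1773 × 1.940 = 3440 kmol.
Fuel reacted = 0.948 × 591 → ξ = 560.3 kmol.
Outlet (n = n₀ + ν ξ):
  C₂H₄: 591 − 1(560.3) = 30.73
  O₂: 3440 − 3(560.3) = 1759
  CO₂: 0 + 2(560.3) = 1121
  H₂O: 0 + 2(560.3) = 1121

1120 kmol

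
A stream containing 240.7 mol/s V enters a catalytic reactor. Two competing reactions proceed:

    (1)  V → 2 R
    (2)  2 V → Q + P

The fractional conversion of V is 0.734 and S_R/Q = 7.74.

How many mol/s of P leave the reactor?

Conversion of V: V consumed = 0.734 × 240.7 = 176.7 mol/s = 1ξ₁ + 2ξ₂.
Selectivity: 2ξ₁ / (1ξ₂) = 7.74 → ξ₁ = 3.87 ξ₂.
Substitute: (1·3.87 + 2) ξ₂ = 176.7 → ξ₂ = 30.1 mol/s, ξ₁ = 116.5 mol/s.
Outlet amounts (n = n₀ + Σ ν·ξ):
  V: 240.7 − 1(116.5) − 2(30.1) = 64.03
  R: 0 + 2(116.5) = 233
  Q: 0 + 1(30.1) = 30.1
  P: 0 + 1(30.1) = 30.1

30.1 mol/s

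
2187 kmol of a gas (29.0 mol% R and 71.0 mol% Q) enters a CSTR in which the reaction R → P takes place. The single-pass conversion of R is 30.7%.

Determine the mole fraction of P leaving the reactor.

0.089

R reacted = 0.307 × 634.2 = 194.7 kmol; ν_R = −1, so ξ = 194.7/1 = 194.7 kmol.
Outlet amounts (n = n₀ + ν ξ):
  R: 634.2 − 1(194.7) = 439.5
  P: 0 + 1(194.7) = 194.7
  Q: 1553 (inert)
Total out = 2187 kmol; y_P = 194.7 / 2187 = 0.08903.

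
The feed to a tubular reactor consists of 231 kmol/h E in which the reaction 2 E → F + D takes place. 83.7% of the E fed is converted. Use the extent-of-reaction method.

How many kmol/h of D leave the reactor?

E reacted = 0.837 × 231 = 193.3 kmol/h; ν_E = −2, so ξ = 193.3/2 = 96.67 kmol/h.
Outlet amounts (n = n₀ + ν ξ):
  E: 231 − 2(96.67) = 37.65
  F: 0 + 1(96.67) = 96.67
  D: 0 + 1(96.67) = 96.67

96.7 kmol/h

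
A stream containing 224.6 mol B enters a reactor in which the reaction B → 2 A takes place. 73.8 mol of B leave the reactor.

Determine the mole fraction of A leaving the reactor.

0.803

For B: n = n₀ − 1ξ → 73.8 = 224.6 − 1ξ, giving ξ = 150.8 mol.
Outlet amounts (n = n₀ + ν ξ):
  B: 224.6 − 1(150.8) = 73.8
  A: 0 + 2(150.8) = 301.6
Total out = 375.4 mol; y_A = 301.6 / 375.4 = 0.8034.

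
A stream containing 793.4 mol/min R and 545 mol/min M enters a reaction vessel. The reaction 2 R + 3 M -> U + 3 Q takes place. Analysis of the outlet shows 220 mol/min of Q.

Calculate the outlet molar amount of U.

For Q: n = n₀ + 3ξ → 220 = 0 + 3ξ, giving ξ = 73.33 mol/min.
Outlet amounts (n = n₀ + ν ξ):
  R: 793.4 − 2(73.33) = 646.7
  M: 545 − 3(73.33) = 325
  U: 0 + 1(73.33) = 73.33
  Q: 0 + 3(73.33) = 220

73.3 mol/min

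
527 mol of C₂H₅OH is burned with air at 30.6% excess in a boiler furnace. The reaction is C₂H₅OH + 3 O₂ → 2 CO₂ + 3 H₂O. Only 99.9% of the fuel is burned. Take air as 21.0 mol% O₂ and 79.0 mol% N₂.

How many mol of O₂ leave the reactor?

Stoichiometric O₂ = 3 × 527 = 1581 mol; O₂ fed = 1581 × 1.306 = 2065 mol.
N₂ fed = 2065 × 79/21 = 7768 mol.
Fuel reacted = 0.999 × 527 → ξ = 526.5 mol.
Outlet (n = n₀ + ν ξ):
  C₂H₅OH: 527 − 1(526.5) = 0.527
  O₂: 2065 − 3(526.5) = 485.4
  N₂: 7768 (inert)
  CO₂: 0 + 2(526.5) = 1053
  H₂O: 0 + 3(526.5) = 1579

485 mol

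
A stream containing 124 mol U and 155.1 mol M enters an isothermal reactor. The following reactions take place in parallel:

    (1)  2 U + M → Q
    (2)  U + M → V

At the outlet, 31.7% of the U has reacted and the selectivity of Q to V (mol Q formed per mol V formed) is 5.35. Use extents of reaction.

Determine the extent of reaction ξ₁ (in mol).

Conversion of U: U consumed = 0.317 × 124 = 39.31 mol = 2ξ₁ + 1ξ₂.
Selectivity: 1ξ₁ / (1ξ₂) = 5.35 → ξ₁ = 5.35 ξ₂.
Substitute: (2·5.35 + 1) ξ₂ = 39.31 → ξ₂ = 3.36 mol, ξ₁ = 17.97 mol.
Outlet amounts (n = n₀ + Σ ν·ξ):
  U: 124 − 2(17.97) − 1(3.36) = 84.69
  M: 155.1 − 1(17.97) − 1(3.36) = 133.8
  Q: 0 + 1(17.97) = 17.97
  V: 0 + 1(3.36) = 3.36

ξ₁ = 18 mol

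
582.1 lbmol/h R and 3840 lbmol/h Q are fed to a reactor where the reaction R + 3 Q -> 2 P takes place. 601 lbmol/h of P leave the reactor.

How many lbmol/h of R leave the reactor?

For P: n = n₀ + 2ξ → 601 = 0 + 2ξ, giving ξ = 300.5 lbmol/h.
Outlet amounts (n = n₀ + ν ξ):
  R: 582.1 − 1(300.5) = 281.6
  Q: 3840 − 3(300.5) = 2938
  P: 0 + 2(300.5) = 601

282 lbmol/h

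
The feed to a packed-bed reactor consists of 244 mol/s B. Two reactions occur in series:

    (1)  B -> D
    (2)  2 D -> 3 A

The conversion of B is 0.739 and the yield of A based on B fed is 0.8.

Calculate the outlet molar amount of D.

Conversion of B: B consumed = 1ξ₁ = 0.739 × 244 → ξ₁ = 180.3 mol/s.
Yield of A: 3ξ₂ / 244 = 0.8 → ξ₂ = 65.07 mol/s.
Outlet amounts (n = n₀ + Σ ν·ξ):
  B: 244 − 1(180.3) = 63.68
  D: 0 + 1(180.3) − 2(65.07) = 50.18
  A: 0 + 3(65.07) = 195.2

50.2 mol/s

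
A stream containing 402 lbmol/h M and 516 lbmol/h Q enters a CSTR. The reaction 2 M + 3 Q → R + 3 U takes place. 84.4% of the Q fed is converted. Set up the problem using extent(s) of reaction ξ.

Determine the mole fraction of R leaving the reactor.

0.188

Q reacted = 0.844 × 516 = 435.5 lbmol/h; ν_Q = −3, so ξ = 435.5/3 = 145.2 lbmol/h.
Outlet amounts (n = n₀ + ν ξ):
  M: 402 − 2(145.2) = 111.7
  Q: 516 − 3(145.2) = 80.5
  R: 0 + 1(145.2) = 145.2
  U: 0 + 3(145.2) = 435.5
Total out = 772.8 lbmol/h; y_R = 145.2 / 772.8 = 0.1878.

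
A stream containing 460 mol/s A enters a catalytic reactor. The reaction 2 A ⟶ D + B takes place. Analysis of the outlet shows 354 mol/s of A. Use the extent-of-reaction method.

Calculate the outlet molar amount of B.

53 mol/s

For A: n = n₀ − 2ξ → 354 = 460 − 2ξ, giving ξ = 53 mol/s.
Outlet amounts (n = n₀ + ν ξ):
  A: 460 − 2(53) = 354
  D: 0 + 1(53) = 53
  B: 0 + 1(53) = 53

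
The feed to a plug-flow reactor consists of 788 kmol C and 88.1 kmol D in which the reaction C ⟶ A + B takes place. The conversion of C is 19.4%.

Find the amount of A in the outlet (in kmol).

153 kmol

C reacted = 0.194 × 788 = 152.9 kmol; ν_C = −1, so ξ = 152.9/1 = 152.9 kmol.
Outlet amounts (n = n₀ + ν ξ):
  C: 788 − 1(152.9) = 635.1
  A: 0 + 1(152.9) = 152.9
  B: 0 + 1(152.9) = 152.9
  D: 88.1 (inert)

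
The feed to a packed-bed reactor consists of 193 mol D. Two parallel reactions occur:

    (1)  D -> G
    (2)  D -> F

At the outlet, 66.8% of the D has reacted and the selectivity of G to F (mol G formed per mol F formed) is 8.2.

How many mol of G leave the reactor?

115 mol

Conversion of D: D consumed = 0.668 × 193 = 128.9 mol = 1ξ₁ + 1ξ₂.
Selectivity: 1ξ₁ / (1ξ₂) = 8.2 → ξ₁ = 8.2 ξ₂.
Substitute: (1·8.2 + 1) ξ₂ = 128.9 → ξ₂ = 14.01 mol, ξ₁ = 114.9 mol.
Outlet amounts (n = n₀ + Σ ν·ξ):
  D: 193 − 1(114.9) − 1(14.01) = 64.08
  G: 0 + 1(114.9) = 114.9
  F: 0 + 1(14.01) = 14.01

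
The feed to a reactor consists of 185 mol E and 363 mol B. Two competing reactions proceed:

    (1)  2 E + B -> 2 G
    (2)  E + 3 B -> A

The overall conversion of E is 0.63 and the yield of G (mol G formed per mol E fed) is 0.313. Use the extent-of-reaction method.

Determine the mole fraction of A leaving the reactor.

0.171

Yield of G: 2ξ₁ / 185 = 0.313 → ξ₁ = 28.95 mol.
Conversion of E: 2ξ₁ + 1ξ₂ = 0.63 × 185 = 116.5 → ξ₂ = 58.64 mol.
Outlet amounts (n = n₀ + Σ ν·ξ):
  E: 185 − 2(28.95) − 1(58.64) = 68.45
  B: 363 − 1(28.95) − 3(58.64) = 158.1
  G: 0 + 2(28.95) = 57.91
  A: 0 + 1(58.64) = 58.64
Total out = 343.1 mol; y_A = 58.64 / 343.1 = 0.1709.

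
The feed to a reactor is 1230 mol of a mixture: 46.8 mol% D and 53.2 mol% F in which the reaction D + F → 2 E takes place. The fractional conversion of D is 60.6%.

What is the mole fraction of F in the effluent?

D reacted = 0.606 × 575.6 = 348.8 mol; ν_D = −1, so ξ = 348.8/1 = 348.8 mol.
Outlet amounts (n = n₀ + ν ξ):
  D: 575.6 − 1(348.8) = 226.8
  F: 654.4 − 1(348.8) = 305.5
  E: 0 + 2(348.8) = 697.7
Total out = 1230 mol; y_F = 305.5 / 1230 = 0.2484.

0.248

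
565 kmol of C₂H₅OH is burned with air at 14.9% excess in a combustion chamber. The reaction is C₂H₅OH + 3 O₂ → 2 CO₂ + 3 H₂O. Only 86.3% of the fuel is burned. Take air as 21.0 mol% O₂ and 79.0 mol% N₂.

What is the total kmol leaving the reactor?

10300 kmol

Stoichiometric O₂ = 3 × 565 = 1695 kmol; O₂ fed = 1695 × 1.149 = 1948 kmol.
N₂ fed = 1948 × 79/21 = 7327 kmol.
Fuel reacted = 0.863 × 565 → ξ = 487.6 kmol.
Outlet (n = n₀ + ν ξ):
  C₂H₅OH: 565 − 1(487.6) = 77.41
  O₂: 1948 − 3(487.6) = 484.8
  N₂: 7327 (inert)
  CO₂: 0 + 2(487.6) = 975.2
  H₂O: 0 + 3(487.6) = 1463
Total out = 77.41 + 484.8 + 7327 + 975.2 + 1463 = 10330 kmol.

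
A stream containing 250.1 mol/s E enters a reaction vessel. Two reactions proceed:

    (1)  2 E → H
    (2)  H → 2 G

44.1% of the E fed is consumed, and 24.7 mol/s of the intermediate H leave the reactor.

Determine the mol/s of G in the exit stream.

60.9 mol/s

Conversion of E: E consumed = 2ξ₁ = 0.441 × 250.1 → ξ₁ = 55.15 mol/s.
H balance: n_H = 0 + 1ξ₁ − 1ξ₂ = 24.7 → ξ₂ = (1·55.15 − 24.7)/1 = 30.45 mol/s.
Outlet amounts (n = n₀ + Σ ν·ξ):
  E: 250.1 − 2(55.15) = 139.8
  H: 0 + 1(55.15) − 1(30.45) = 24.7
  G: 0 + 2(30.45) = 60.89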